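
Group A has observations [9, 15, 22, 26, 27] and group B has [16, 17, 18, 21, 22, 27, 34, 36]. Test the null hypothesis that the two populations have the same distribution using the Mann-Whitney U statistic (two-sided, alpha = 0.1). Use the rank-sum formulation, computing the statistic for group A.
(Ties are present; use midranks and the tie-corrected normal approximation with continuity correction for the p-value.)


Step 1: Combine and sort all 13 observations; assign midranks.
sorted (value, group): (9,X), (15,X), (16,Y), (17,Y), (18,Y), (21,Y), (22,X), (22,Y), (26,X), (27,X), (27,Y), (34,Y), (36,Y)
ranks: 9->1, 15->2, 16->3, 17->4, 18->5, 21->6, 22->7.5, 22->7.5, 26->9, 27->10.5, 27->10.5, 34->12, 36->13
Step 2: Rank sum for X: R1 = 1 + 2 + 7.5 + 9 + 10.5 = 30.
Step 3: U_X = R1 - n1(n1+1)/2 = 30 - 5*6/2 = 30 - 15 = 15.
       U_Y = n1*n2 - U_X = 40 - 15 = 25.
Step 4: Ties are present, so use the tie-corrected normal approximation (with continuity correction) for the p-value.
Step 5: p-value = 0.508901; compare to alpha = 0.1. fail to reject H0.

U_X = 15, p = 0.508901, fail to reject H0 at alpha = 0.1.


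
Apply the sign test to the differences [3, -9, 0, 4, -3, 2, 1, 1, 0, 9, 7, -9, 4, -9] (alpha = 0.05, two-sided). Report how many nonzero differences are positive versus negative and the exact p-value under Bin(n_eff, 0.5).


Step 1: Discard zero differences. Original n = 14; n_eff = number of nonzero differences = 12.
Nonzero differences (with sign): +3, -9, +4, -3, +2, +1, +1, +9, +7, -9, +4, -9
Step 2: Count signs: positive = 8, negative = 4.
Step 3: Under H0: P(positive) = 0.5, so the number of positives S ~ Bin(12, 0.5).
Step 4: Two-sided exact p-value = sum of Bin(12,0.5) probabilities at or below the observed probability = 0.387695.
Step 5: alpha = 0.05. fail to reject H0.

n_eff = 12, pos = 8, neg = 4, p = 0.387695, fail to reject H0.


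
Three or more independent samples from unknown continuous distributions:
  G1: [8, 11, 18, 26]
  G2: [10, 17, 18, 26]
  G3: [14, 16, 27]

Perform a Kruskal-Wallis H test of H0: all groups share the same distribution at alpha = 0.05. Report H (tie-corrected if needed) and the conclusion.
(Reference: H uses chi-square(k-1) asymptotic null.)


Step 1: Combine all N = 11 observations and assign midranks.
sorted (value, group, rank): (8,G1,1), (10,G2,2), (11,G1,3), (14,G3,4), (16,G3,5), (17,G2,6), (18,G1,7.5), (18,G2,7.5), (26,G1,9.5), (26,G2,9.5), (27,G3,11)
Step 2: Sum ranks within each group.
R_1 = 21 (n_1 = 4)
R_2 = 25 (n_2 = 4)
R_3 = 20 (n_3 = 3)
Step 3: H = 12/(N(N+1)) * sum(R_i^2/n_i) - 3(N+1)
     = 12/(11*12) * (21^2/4 + 25^2/4 + 20^2/3) - 3*12
     = 0.090909 * 399.833 - 36
     = 0.348485.
Step 4: Ties present; correction factor C = 1 - 12/(11^3 - 11) = 0.990909. Corrected H = 0.348485 / 0.990909 = 0.351682.
Step 5: Under H0, H ~ chi^2(2); p-value = 0.838751.
Step 6: alpha = 0.05. fail to reject H0.

H = 0.3517, df = 2, p = 0.838751, fail to reject H0.


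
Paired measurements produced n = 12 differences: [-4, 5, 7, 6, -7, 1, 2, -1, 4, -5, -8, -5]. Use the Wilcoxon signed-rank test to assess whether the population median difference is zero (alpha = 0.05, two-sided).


Step 1: Drop any zero differences (none here) and take |d_i|.
|d| = [4, 5, 7, 6, 7, 1, 2, 1, 4, 5, 8, 5]
Step 2: Midrank |d_i| (ties get averaged ranks).
ranks: |4|->4.5, |5|->7, |7|->10.5, |6|->9, |7|->10.5, |1|->1.5, |2|->3, |1|->1.5, |4|->4.5, |5|->7, |8|->12, |5|->7
Step 3: Attach original signs; sum ranks with positive sign and with negative sign.
W+ = 7 + 10.5 + 9 + 1.5 + 3 + 4.5 = 35.5
W- = 4.5 + 10.5 + 1.5 + 7 + 12 + 7 = 42.5
(Check: W+ + W- = 78 should equal n(n+1)/2 = 78.)
Step 4: Test statistic W = min(W+, W-) = 35.5.
Step 5: Ties in |d|, so use the tie-corrected normal approximation.
        E[W] = n(n+1)/4 = 12*13/4 = 39.
        Tie groups: |d|=1 (t=2), |d|=4 (t=2), |d|=5 (t=3), |d|=7 (t=2); sum(t^3 - t) = 42.
        Var[W] = n(n+1)(2n+1)/24 - sum(t^3-t)/48 = 3900/24 - 42/48 = 161.625.
        z = (W - E[W]) / sqrt(Var[W]) = (35.5 - 39) / 12.7132 = -0.2753.
        Two-sided p = 2*Phi(z) = 0.783082.
Step 6: alpha = 0.05. fail to reject H0.

W+ = 35.5, W- = 42.5, W = min = 35.5, p = 0.783082, fail to reject H0.


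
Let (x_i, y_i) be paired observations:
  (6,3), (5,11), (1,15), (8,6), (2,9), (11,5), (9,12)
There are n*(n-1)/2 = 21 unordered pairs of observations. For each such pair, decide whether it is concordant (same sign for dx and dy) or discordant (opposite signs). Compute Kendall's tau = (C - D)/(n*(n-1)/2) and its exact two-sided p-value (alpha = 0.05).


Step 1: Enumerate the 21 unordered pairs (i,j) with i<j and classify each by sign(x_j-x_i) * sign(y_j-y_i).
  (1,2):dx=-1,dy=+8->D; (1,3):dx=-5,dy=+12->D; (1,4):dx=+2,dy=+3->C; (1,5):dx=-4,dy=+6->D
  (1,6):dx=+5,dy=+2->C; (1,7):dx=+3,dy=+9->C; (2,3):dx=-4,dy=+4->D; (2,4):dx=+3,dy=-5->D
  (2,5):dx=-3,dy=-2->C; (2,6):dx=+6,dy=-6->D; (2,7):dx=+4,dy=+1->C; (3,4):dx=+7,dy=-9->D
  (3,5):dx=+1,dy=-6->D; (3,6):dx=+10,dy=-10->D; (3,7):dx=+8,dy=-3->D; (4,5):dx=-6,dy=+3->D
  (4,6):dx=+3,dy=-1->D; (4,7):dx=+1,dy=+6->C; (5,6):dx=+9,dy=-4->D; (5,7):dx=+7,dy=+3->C
  (6,7):dx=-2,dy=+7->D
Step 2: C = 7, D = 14, total pairs = 21.
Step 3: tau = (C - D)/(n(n-1)/2) = (7 - 14)/21 = -0.333333.
Step 4: Exact two-sided p-value (enumerate n! = 5040 permutations of y under H0): p = 0.381349.
Step 5: alpha = 0.05. fail to reject H0.

tau_b = -0.3333 (C=7, D=14), p = 0.381349, fail to reject H0.


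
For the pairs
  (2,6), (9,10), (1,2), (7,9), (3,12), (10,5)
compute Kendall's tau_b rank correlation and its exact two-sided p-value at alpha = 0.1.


Step 1: Enumerate the 15 unordered pairs (i,j) with i<j and classify each by sign(x_j-x_i) * sign(y_j-y_i).
  (1,2):dx=+7,dy=+4->C; (1,3):dx=-1,dy=-4->C; (1,4):dx=+5,dy=+3->C; (1,5):dx=+1,dy=+6->C
  (1,6):dx=+8,dy=-1->D; (2,3):dx=-8,dy=-8->C; (2,4):dx=-2,dy=-1->C; (2,5):dx=-6,dy=+2->D
  (2,6):dx=+1,dy=-5->D; (3,4):dx=+6,dy=+7->C; (3,5):dx=+2,dy=+10->C; (3,6):dx=+9,dy=+3->C
  (4,5):dx=-4,dy=+3->D; (4,6):dx=+3,dy=-4->D; (5,6):dx=+7,dy=-7->D
Step 2: C = 9, D = 6, total pairs = 15.
Step 3: tau = (C - D)/(n(n-1)/2) = (9 - 6)/15 = 0.200000.
Step 4: Exact two-sided p-value (enumerate n! = 720 permutations of y under H0): p = 0.719444.
Step 5: alpha = 0.1. fail to reject H0.

tau_b = 0.2000 (C=9, D=6), p = 0.719444, fail to reject H0.


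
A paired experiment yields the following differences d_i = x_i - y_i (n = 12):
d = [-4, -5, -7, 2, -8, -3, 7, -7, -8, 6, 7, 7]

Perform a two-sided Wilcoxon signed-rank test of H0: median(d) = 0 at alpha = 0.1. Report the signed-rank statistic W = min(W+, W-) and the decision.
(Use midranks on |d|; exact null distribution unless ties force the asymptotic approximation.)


Step 1: Drop any zero differences (none here) and take |d_i|.
|d| = [4, 5, 7, 2, 8, 3, 7, 7, 8, 6, 7, 7]
Step 2: Midrank |d_i| (ties get averaged ranks).
ranks: |4|->3, |5|->4, |7|->8, |2|->1, |8|->11.5, |3|->2, |7|->8, |7|->8, |8|->11.5, |6|->5, |7|->8, |7|->8
Step 3: Attach original signs; sum ranks with positive sign and with negative sign.
W+ = 1 + 8 + 5 + 8 + 8 = 30
W- = 3 + 4 + 8 + 11.5 + 2 + 8 + 11.5 = 48
(Check: W+ + W- = 78 should equal n(n+1)/2 = 78.)
Step 4: Test statistic W = min(W+, W-) = 30.
Step 5: Ties in |d|, so use the tie-corrected normal approximation.
        E[W] = n(n+1)/4 = 12*13/4 = 39.
        Tie groups: |d|=7 (t=5), |d|=8 (t=2); sum(t^3 - t) = 126.
        Var[W] = n(n+1)(2n+1)/24 - sum(t^3-t)/48 = 3900/24 - 126/48 = 159.875.
        z = (W - E[W]) / sqrt(Var[W]) = (30 - 39) / 12.6442 = -0.7118.
        Two-sided p = 2*Phi(z) = 0.476594.
Step 6: alpha = 0.1. fail to reject H0.

W+ = 30, W- = 48, W = min = 30, p = 0.476594, fail to reject H0.


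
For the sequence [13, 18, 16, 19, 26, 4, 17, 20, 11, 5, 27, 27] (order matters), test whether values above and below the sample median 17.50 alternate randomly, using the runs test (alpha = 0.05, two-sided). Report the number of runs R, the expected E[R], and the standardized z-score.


Step 1: Compute median = 17.50; label A = above, B = below.
Labels in order: BABAABBABBAA  (n_A = 6, n_B = 6)
Step 2: Count runs R = 8.
Step 3: Under H0 (random ordering), E[R] = 2*n_A*n_B/(n_A+n_B) + 1 = 2*6*6/12 + 1 = 7.0000.
        Var[R] = 2*n_A*n_B*(2*n_A*n_B - n_A - n_B) / ((n_A+n_B)^2 * (n_A+n_B-1)) = 4320/1584 = 2.7273.
        SD[R] = 1.6514.
Step 4: Continuity-corrected z = (R - 0.5 - E[R]) / SD[R] = (8 - 0.5 - 7.0000) / 1.6514 = 0.3028.
Step 5: Two-sided p-value via normal approximation = 2*(1 - Phi(|z|)) = 0.762069.
Step 6: alpha = 0.05. fail to reject H0.

R = 8, z = 0.3028, p = 0.762069, fail to reject H0.


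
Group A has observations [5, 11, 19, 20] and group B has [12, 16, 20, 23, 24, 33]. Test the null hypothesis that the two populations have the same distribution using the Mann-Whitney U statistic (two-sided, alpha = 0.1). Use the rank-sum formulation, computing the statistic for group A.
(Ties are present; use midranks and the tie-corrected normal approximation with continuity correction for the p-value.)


Step 1: Combine and sort all 10 observations; assign midranks.
sorted (value, group): (5,X), (11,X), (12,Y), (16,Y), (19,X), (20,X), (20,Y), (23,Y), (24,Y), (33,Y)
ranks: 5->1, 11->2, 12->3, 16->4, 19->5, 20->6.5, 20->6.5, 23->8, 24->9, 33->10
Step 2: Rank sum for X: R1 = 1 + 2 + 5 + 6.5 = 14.5.
Step 3: U_X = R1 - n1(n1+1)/2 = 14.5 - 4*5/2 = 14.5 - 10 = 4.5.
       U_Y = n1*n2 - U_X = 24 - 4.5 = 19.5.
Step 4: Ties are present, so use the tie-corrected normal approximation (with continuity correction) for the p-value.
Step 5: p-value = 0.134407; compare to alpha = 0.1. fail to reject H0.

U_X = 4.5, p = 0.134407, fail to reject H0 at alpha = 0.1.


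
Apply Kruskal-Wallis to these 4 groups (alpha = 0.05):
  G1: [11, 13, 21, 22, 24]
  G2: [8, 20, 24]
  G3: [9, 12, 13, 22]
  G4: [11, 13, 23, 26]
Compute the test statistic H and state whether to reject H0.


Step 1: Combine all N = 16 observations and assign midranks.
sorted (value, group, rank): (8,G2,1), (9,G3,2), (11,G1,3.5), (11,G4,3.5), (12,G3,5), (13,G1,7), (13,G3,7), (13,G4,7), (20,G2,9), (21,G1,10), (22,G1,11.5), (22,G3,11.5), (23,G4,13), (24,G1,14.5), (24,G2,14.5), (26,G4,16)
Step 2: Sum ranks within each group.
R_1 = 46.5 (n_1 = 5)
R_2 = 24.5 (n_2 = 3)
R_3 = 25.5 (n_3 = 4)
R_4 = 39.5 (n_4 = 4)
Step 3: H = 12/(N(N+1)) * sum(R_i^2/n_i) - 3(N+1)
     = 12/(16*17) * (46.5^2/5 + 24.5^2/3 + 25.5^2/4 + 39.5^2/4) - 3*17
     = 0.044118 * 1185.16 - 51
     = 1.286397.
Step 4: Ties present; correction factor C = 1 - 42/(16^3 - 16) = 0.989706. Corrected H = 1.286397 / 0.989706 = 1.299777.
Step 5: Under H0, H ~ chi^2(3); p-value = 0.729186.
Step 6: alpha = 0.05. fail to reject H0.

H = 1.2998, df = 3, p = 0.729186, fail to reject H0.


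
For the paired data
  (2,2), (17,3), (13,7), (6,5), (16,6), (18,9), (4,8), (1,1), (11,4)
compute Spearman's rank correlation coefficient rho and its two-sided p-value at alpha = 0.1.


Step 1: Rank x and y separately (midranks; no ties here).
rank(x): 2->2, 17->8, 13->6, 6->4, 16->7, 18->9, 4->3, 1->1, 11->5
rank(y): 2->2, 3->3, 7->7, 5->5, 6->6, 9->9, 8->8, 1->1, 4->4
Step 2: d_i = R_x(i) - R_y(i); compute d_i^2.
  (2-2)^2=0, (8-3)^2=25, (6-7)^2=1, (4-5)^2=1, (7-6)^2=1, (9-9)^2=0, (3-8)^2=25, (1-1)^2=0, (5-4)^2=1
sum(d^2) = 54.
Step 3: rho = 1 - 6*54 / (9*(9^2 - 1)) = 1 - 324/720 = 0.550000.
Step 4: Under H0, t = rho * sqrt((n-2)/(1-rho^2)) = 1.7424 ~ t(7).
Step 5: Two-sided p-value from the t-distribution with 7 df = 0.124977.
Step 6: alpha = 0.1. fail to reject H0.

rho = 0.5500, p = 0.124977, fail to reject H0 at alpha = 0.1.


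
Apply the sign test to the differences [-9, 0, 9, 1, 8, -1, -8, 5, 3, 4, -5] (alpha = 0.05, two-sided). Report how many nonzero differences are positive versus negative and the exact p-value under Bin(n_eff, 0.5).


Step 1: Discard zero differences. Original n = 11; n_eff = number of nonzero differences = 10.
Nonzero differences (with sign): -9, +9, +1, +8, -1, -8, +5, +3, +4, -5
Step 2: Count signs: positive = 6, negative = 4.
Step 3: Under H0: P(positive) = 0.5, so the number of positives S ~ Bin(10, 0.5).
Step 4: Two-sided exact p-value = sum of Bin(10,0.5) probabilities at or below the observed probability = 0.753906.
Step 5: alpha = 0.05. fail to reject H0.

n_eff = 10, pos = 6, neg = 4, p = 0.753906, fail to reject H0.


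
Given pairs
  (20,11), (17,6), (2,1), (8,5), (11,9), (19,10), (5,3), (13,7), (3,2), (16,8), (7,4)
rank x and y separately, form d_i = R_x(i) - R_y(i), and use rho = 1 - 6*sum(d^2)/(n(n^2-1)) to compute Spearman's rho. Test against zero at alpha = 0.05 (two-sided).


Step 1: Rank x and y separately (midranks; no ties here).
rank(x): 20->11, 17->9, 2->1, 8->5, 11->6, 19->10, 5->3, 13->7, 3->2, 16->8, 7->4
rank(y): 11->11, 6->6, 1->1, 5->5, 9->9, 10->10, 3->3, 7->7, 2->2, 8->8, 4->4
Step 2: d_i = R_x(i) - R_y(i); compute d_i^2.
  (11-11)^2=0, (9-6)^2=9, (1-1)^2=0, (5-5)^2=0, (6-9)^2=9, (10-10)^2=0, (3-3)^2=0, (7-7)^2=0, (2-2)^2=0, (8-8)^2=0, (4-4)^2=0
sum(d^2) = 18.
Step 3: rho = 1 - 6*18 / (11*(11^2 - 1)) = 1 - 108/1320 = 0.918182.
Step 4: Under H0, t = rho * sqrt((n-2)/(1-rho^2)) = 6.9531 ~ t(9).
Step 5: Two-sided p-value from the t-distribution with 9 df = 0.000067.
Step 6: alpha = 0.05. reject H0.

rho = 0.9182, p = 0.000067, reject H0 at alpha = 0.05.


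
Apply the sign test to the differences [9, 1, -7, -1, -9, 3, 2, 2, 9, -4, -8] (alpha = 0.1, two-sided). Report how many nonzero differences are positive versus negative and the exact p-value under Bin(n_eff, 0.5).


Step 1: Discard zero differences. Original n = 11; n_eff = number of nonzero differences = 11.
Nonzero differences (with sign): +9, +1, -7, -1, -9, +3, +2, +2, +9, -4, -8
Step 2: Count signs: positive = 6, negative = 5.
Step 3: Under H0: P(positive) = 0.5, so the number of positives S ~ Bin(11, 0.5).
Step 4: Two-sided exact p-value = sum of Bin(11,0.5) probabilities at or below the observed probability = 1.000000.
Step 5: alpha = 0.1. fail to reject H0.

n_eff = 11, pos = 6, neg = 5, p = 1.000000, fail to reject H0.


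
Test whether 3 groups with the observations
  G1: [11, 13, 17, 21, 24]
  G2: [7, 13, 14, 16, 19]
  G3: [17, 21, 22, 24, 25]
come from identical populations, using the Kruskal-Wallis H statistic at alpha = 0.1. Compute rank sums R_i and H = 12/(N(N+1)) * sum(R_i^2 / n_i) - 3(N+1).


Step 1: Combine all N = 15 observations and assign midranks.
sorted (value, group, rank): (7,G2,1), (11,G1,2), (13,G1,3.5), (13,G2,3.5), (14,G2,5), (16,G2,6), (17,G1,7.5), (17,G3,7.5), (19,G2,9), (21,G1,10.5), (21,G3,10.5), (22,G3,12), (24,G1,13.5), (24,G3,13.5), (25,G3,15)
Step 2: Sum ranks within each group.
R_1 = 37 (n_1 = 5)
R_2 = 24.5 (n_2 = 5)
R_3 = 58.5 (n_3 = 5)
Step 3: H = 12/(N(N+1)) * sum(R_i^2/n_i) - 3(N+1)
     = 12/(15*16) * (37^2/5 + 24.5^2/5 + 58.5^2/5) - 3*16
     = 0.050000 * 1078.3 - 48
     = 5.915000.
Step 4: Ties present; correction factor C = 1 - 24/(15^3 - 15) = 0.992857. Corrected H = 5.915000 / 0.992857 = 5.957554.
Step 5: Under H0, H ~ chi^2(2); p-value = 0.050855.
Step 6: alpha = 0.1. reject H0.

H = 5.9576, df = 2, p = 0.050855, reject H0.


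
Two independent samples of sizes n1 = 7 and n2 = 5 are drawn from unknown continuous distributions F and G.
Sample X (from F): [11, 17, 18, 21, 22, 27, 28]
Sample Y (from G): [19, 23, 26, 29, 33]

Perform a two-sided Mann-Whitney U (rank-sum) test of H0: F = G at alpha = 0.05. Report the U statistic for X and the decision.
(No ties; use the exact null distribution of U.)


Step 1: Combine and sort all 12 observations; assign midranks.
sorted (value, group): (11,X), (17,X), (18,X), (19,Y), (21,X), (22,X), (23,Y), (26,Y), (27,X), (28,X), (29,Y), (33,Y)
ranks: 11->1, 17->2, 18->3, 19->4, 21->5, 22->6, 23->7, 26->8, 27->9, 28->10, 29->11, 33->12
Step 2: Rank sum for X: R1 = 1 + 2 + 3 + 5 + 6 + 9 + 10 = 36.
Step 3: U_X = R1 - n1(n1+1)/2 = 36 - 7*8/2 = 36 - 28 = 8.
       U_Y = n1*n2 - U_X = 35 - 8 = 27.
Step 4: No ties, so the exact null distribution of U (based on enumerating the C(12,7) = 792 equally likely rank assignments) gives the two-sided p-value.
Step 5: p-value = 0.148990; compare to alpha = 0.05. fail to reject H0.

U_X = 8, p = 0.148990, fail to reject H0 at alpha = 0.05.


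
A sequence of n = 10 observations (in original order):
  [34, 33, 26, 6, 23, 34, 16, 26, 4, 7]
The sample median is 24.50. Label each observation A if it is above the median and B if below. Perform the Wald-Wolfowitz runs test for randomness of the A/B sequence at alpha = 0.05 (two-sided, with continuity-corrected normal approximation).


Step 1: Compute median = 24.50; label A = above, B = below.
Labels in order: AAABBABABB  (n_A = 5, n_B = 5)
Step 2: Count runs R = 6.
Step 3: Under H0 (random ordering), E[R] = 2*n_A*n_B/(n_A+n_B) + 1 = 2*5*5/10 + 1 = 6.0000.
        Var[R] = 2*n_A*n_B*(2*n_A*n_B - n_A - n_B) / ((n_A+n_B)^2 * (n_A+n_B-1)) = 2000/900 = 2.2222.
        SD[R] = 1.4907.
Step 4: R = E[R], so z = 0 with no continuity correction.
Step 5: Two-sided p-value via normal approximation = 2*(1 - Phi(|z|)) = 1.000000.
Step 6: alpha = 0.05. fail to reject H0.

R = 6, z = 0.0000, p = 1.000000, fail to reject H0.


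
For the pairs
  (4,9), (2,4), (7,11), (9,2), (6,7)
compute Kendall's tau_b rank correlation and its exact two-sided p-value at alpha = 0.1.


Step 1: Enumerate the 10 unordered pairs (i,j) with i<j and classify each by sign(x_j-x_i) * sign(y_j-y_i).
  (1,2):dx=-2,dy=-5->C; (1,3):dx=+3,dy=+2->C; (1,4):dx=+5,dy=-7->D; (1,5):dx=+2,dy=-2->D
  (2,3):dx=+5,dy=+7->C; (2,4):dx=+7,dy=-2->D; (2,5):dx=+4,dy=+3->C; (3,4):dx=+2,dy=-9->D
  (3,5):dx=-1,dy=-4->C; (4,5):dx=-3,dy=+5->D
Step 2: C = 5, D = 5, total pairs = 10.
Step 3: tau = (C - D)/(n(n-1)/2) = (5 - 5)/10 = 0.000000.
Step 4: Exact two-sided p-value (enumerate n! = 120 permutations of y under H0): p = 1.000000.
Step 5: alpha = 0.1. fail to reject H0.

tau_b = 0.0000 (C=5, D=5), p = 1.000000, fail to reject H0.


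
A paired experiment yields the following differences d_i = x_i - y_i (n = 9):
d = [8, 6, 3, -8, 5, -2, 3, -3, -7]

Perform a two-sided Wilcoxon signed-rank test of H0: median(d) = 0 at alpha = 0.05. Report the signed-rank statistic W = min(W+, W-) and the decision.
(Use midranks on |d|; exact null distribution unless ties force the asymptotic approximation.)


Step 1: Drop any zero differences (none here) and take |d_i|.
|d| = [8, 6, 3, 8, 5, 2, 3, 3, 7]
Step 2: Midrank |d_i| (ties get averaged ranks).
ranks: |8|->8.5, |6|->6, |3|->3, |8|->8.5, |5|->5, |2|->1, |3|->3, |3|->3, |7|->7
Step 3: Attach original signs; sum ranks with positive sign and with negative sign.
W+ = 8.5 + 6 + 3 + 5 + 3 = 25.5
W- = 8.5 + 1 + 3 + 7 = 19.5
(Check: W+ + W- = 45 should equal n(n+1)/2 = 45.)
Step 4: Test statistic W = min(W+, W-) = 19.5.
Step 5: Ties in |d|, so use the tie-corrected normal approximation.
        E[W] = n(n+1)/4 = 9*10/4 = 22.5.
        Tie groups: |d|=3 (t=3), |d|=8 (t=2); sum(t^3 - t) = 30.
        Var[W] = n(n+1)(2n+1)/24 - sum(t^3-t)/48 = 1710/24 - 30/48 = 70.625.
        z = (W - E[W]) / sqrt(Var[W]) = (19.5 - 22.5) / 8.4039 = -0.3570.
        Two-sided p = 2*Phi(z) = 0.721108.
Step 6: alpha = 0.05. fail to reject H0.

W+ = 25.5, W- = 19.5, W = min = 19.5, p = 0.721108, fail to reject H0.


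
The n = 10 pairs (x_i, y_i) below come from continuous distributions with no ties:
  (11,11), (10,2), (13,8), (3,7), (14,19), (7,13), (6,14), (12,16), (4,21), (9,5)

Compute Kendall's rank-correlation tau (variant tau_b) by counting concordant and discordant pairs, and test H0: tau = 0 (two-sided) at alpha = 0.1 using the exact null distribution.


Step 1: Enumerate the 45 unordered pairs (i,j) with i<j and classify each by sign(x_j-x_i) * sign(y_j-y_i).
  (1,2):dx=-1,dy=-9->C; (1,3):dx=+2,dy=-3->D; (1,4):dx=-8,dy=-4->C; (1,5):dx=+3,dy=+8->C
  (1,6):dx=-4,dy=+2->D; (1,7):dx=-5,dy=+3->D; (1,8):dx=+1,dy=+5->C; (1,9):dx=-7,dy=+10->D
  (1,10):dx=-2,dy=-6->C; (2,3):dx=+3,dy=+6->C; (2,4):dx=-7,dy=+5->D; (2,5):dx=+4,dy=+17->C
  (2,6):dx=-3,dy=+11->D; (2,7):dx=-4,dy=+12->D; (2,8):dx=+2,dy=+14->C; (2,9):dx=-6,dy=+19->D
  (2,10):dx=-1,dy=+3->D; (3,4):dx=-10,dy=-1->C; (3,5):dx=+1,dy=+11->C; (3,6):dx=-6,dy=+5->D
  (3,7):dx=-7,dy=+6->D; (3,8):dx=-1,dy=+8->D; (3,9):dx=-9,dy=+13->D; (3,10):dx=-4,dy=-3->C
  (4,5):dx=+11,dy=+12->C; (4,6):dx=+4,dy=+6->C; (4,7):dx=+3,dy=+7->C; (4,8):dx=+9,dy=+9->C
  (4,9):dx=+1,dy=+14->C; (4,10):dx=+6,dy=-2->D; (5,6):dx=-7,dy=-6->C; (5,7):dx=-8,dy=-5->C
  (5,8):dx=-2,dy=-3->C; (5,9):dx=-10,dy=+2->D; (5,10):dx=-5,dy=-14->C; (6,7):dx=-1,dy=+1->D
  (6,8):dx=+5,dy=+3->C; (6,9):dx=-3,dy=+8->D; (6,10):dx=+2,dy=-8->D; (7,8):dx=+6,dy=+2->C
  (7,9):dx=-2,dy=+7->D; (7,10):dx=+3,dy=-9->D; (8,9):dx=-8,dy=+5->D; (8,10):dx=-3,dy=-11->C
  (9,10):dx=+5,dy=-16->D
Step 2: C = 23, D = 22, total pairs = 45.
Step 3: tau = (C - D)/(n(n-1)/2) = (23 - 22)/45 = 0.022222.
Step 4: Exact two-sided p-value (enumerate n! = 3628800 permutations of y under H0): p = 1.000000.
Step 5: alpha = 0.1. fail to reject H0.

tau_b = 0.0222 (C=23, D=22), p = 1.000000, fail to reject H0.


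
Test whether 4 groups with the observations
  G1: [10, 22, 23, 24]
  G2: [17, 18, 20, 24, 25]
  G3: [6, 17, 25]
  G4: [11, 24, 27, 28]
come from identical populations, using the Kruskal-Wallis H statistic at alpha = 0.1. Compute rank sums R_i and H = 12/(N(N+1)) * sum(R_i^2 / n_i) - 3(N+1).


Step 1: Combine all N = 16 observations and assign midranks.
sorted (value, group, rank): (6,G3,1), (10,G1,2), (11,G4,3), (17,G2,4.5), (17,G3,4.5), (18,G2,6), (20,G2,7), (22,G1,8), (23,G1,9), (24,G1,11), (24,G2,11), (24,G4,11), (25,G2,13.5), (25,G3,13.5), (27,G4,15), (28,G4,16)
Step 2: Sum ranks within each group.
R_1 = 30 (n_1 = 4)
R_2 = 42 (n_2 = 5)
R_3 = 19 (n_3 = 3)
R_4 = 45 (n_4 = 4)
Step 3: H = 12/(N(N+1)) * sum(R_i^2/n_i) - 3(N+1)
     = 12/(16*17) * (30^2/4 + 42^2/5 + 19^2/3 + 45^2/4) - 3*17
     = 0.044118 * 1204.38 - 51
     = 2.134559.
Step 4: Ties present; correction factor C = 1 - 36/(16^3 - 16) = 0.991176. Corrected H = 2.134559 / 0.991176 = 2.153561.
Step 5: Under H0, H ~ chi^2(3); p-value = 0.541153.
Step 6: alpha = 0.1. fail to reject H0.

H = 2.1536, df = 3, p = 0.541153, fail to reject H0.


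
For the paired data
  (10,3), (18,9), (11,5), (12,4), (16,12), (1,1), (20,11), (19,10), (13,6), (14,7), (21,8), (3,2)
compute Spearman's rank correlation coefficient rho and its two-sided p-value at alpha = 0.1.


Step 1: Rank x and y separately (midranks; no ties here).
rank(x): 10->3, 18->9, 11->4, 12->5, 16->8, 1->1, 20->11, 19->10, 13->6, 14->7, 21->12, 3->2
rank(y): 3->3, 9->9, 5->5, 4->4, 12->12, 1->1, 11->11, 10->10, 6->6, 7->7, 8->8, 2->2
Step 2: d_i = R_x(i) - R_y(i); compute d_i^2.
  (3-3)^2=0, (9-9)^2=0, (4-5)^2=1, (5-4)^2=1, (8-12)^2=16, (1-1)^2=0, (11-11)^2=0, (10-10)^2=0, (6-6)^2=0, (7-7)^2=0, (12-8)^2=16, (2-2)^2=0
sum(d^2) = 34.
Step 3: rho = 1 - 6*34 / (12*(12^2 - 1)) = 1 - 204/1716 = 0.881119.
Step 4: Under H0, t = rho * sqrt((n-2)/(1-rho^2)) = 5.8921 ~ t(10).
Step 5: Two-sided p-value from the t-distribution with 10 df = 0.000153.
Step 6: alpha = 0.1. reject H0.

rho = 0.8811, p = 0.000153, reject H0 at alpha = 0.1.


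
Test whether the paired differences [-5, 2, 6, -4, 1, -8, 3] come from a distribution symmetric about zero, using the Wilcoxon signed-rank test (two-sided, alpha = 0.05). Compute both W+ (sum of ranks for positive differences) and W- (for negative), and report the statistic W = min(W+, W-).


Step 1: Drop any zero differences (none here) and take |d_i|.
|d| = [5, 2, 6, 4, 1, 8, 3]
Step 2: Midrank |d_i| (ties get averaged ranks).
ranks: |5|->5, |2|->2, |6|->6, |4|->4, |1|->1, |8|->7, |3|->3
Step 3: Attach original signs; sum ranks with positive sign and with negative sign.
W+ = 2 + 6 + 1 + 3 = 12
W- = 5 + 4 + 7 = 16
(Check: W+ + W- = 28 should equal n(n+1)/2 = 28.)
Step 4: Test statistic W = min(W+, W-) = 12.
Step 5: No ties, so the exact null distribution over the 2^7 = 128 sign assignments gives the two-sided p-value = 0.812500.
Step 6: alpha = 0.05. fail to reject H0.

W+ = 12, W- = 16, W = min = 12, p = 0.812500, fail to reject H0.


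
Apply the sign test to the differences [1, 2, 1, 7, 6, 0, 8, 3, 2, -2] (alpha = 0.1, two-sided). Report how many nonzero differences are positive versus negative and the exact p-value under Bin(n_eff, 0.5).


Step 1: Discard zero differences. Original n = 10; n_eff = number of nonzero differences = 9.
Nonzero differences (with sign): +1, +2, +1, +7, +6, +8, +3, +2, -2
Step 2: Count signs: positive = 8, negative = 1.
Step 3: Under H0: P(positive) = 0.5, so the number of positives S ~ Bin(9, 0.5).
Step 4: Two-sided exact p-value = sum of Bin(9,0.5) probabilities at or below the observed probability = 0.039062.
Step 5: alpha = 0.1. reject H0.

n_eff = 9, pos = 8, neg = 1, p = 0.039062, reject H0.


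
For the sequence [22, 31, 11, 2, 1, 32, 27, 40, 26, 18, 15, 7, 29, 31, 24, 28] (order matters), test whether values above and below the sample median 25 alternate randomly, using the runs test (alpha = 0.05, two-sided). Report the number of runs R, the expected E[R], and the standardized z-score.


Step 1: Compute median = 25; label A = above, B = below.
Labels in order: BABBBAAAABBBAABA  (n_A = 8, n_B = 8)
Step 2: Count runs R = 8.
Step 3: Under H0 (random ordering), E[R] = 2*n_A*n_B/(n_A+n_B) + 1 = 2*8*8/16 + 1 = 9.0000.
        Var[R] = 2*n_A*n_B*(2*n_A*n_B - n_A - n_B) / ((n_A+n_B)^2 * (n_A+n_B-1)) = 14336/3840 = 3.7333.
        SD[R] = 1.9322.
Step 4: Continuity-corrected z = (R + 0.5 - E[R]) / SD[R] = (8 + 0.5 - 9.0000) / 1.9322 = -0.2588.
Step 5: Two-sided p-value via normal approximation = 2*(1 - Phi(|z|)) = 0.795809.
Step 6: alpha = 0.05. fail to reject H0.

R = 8, z = -0.2588, p = 0.795809, fail to reject H0.


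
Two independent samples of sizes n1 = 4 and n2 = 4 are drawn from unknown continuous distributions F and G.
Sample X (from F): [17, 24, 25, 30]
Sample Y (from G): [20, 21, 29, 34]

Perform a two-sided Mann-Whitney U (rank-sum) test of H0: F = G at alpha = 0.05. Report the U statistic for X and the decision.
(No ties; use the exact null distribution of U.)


Step 1: Combine and sort all 8 observations; assign midranks.
sorted (value, group): (17,X), (20,Y), (21,Y), (24,X), (25,X), (29,Y), (30,X), (34,Y)
ranks: 17->1, 20->2, 21->3, 24->4, 25->5, 29->6, 30->7, 34->8
Step 2: Rank sum for X: R1 = 1 + 4 + 5 + 7 = 17.
Step 3: U_X = R1 - n1(n1+1)/2 = 17 - 4*5/2 = 17 - 10 = 7.
       U_Y = n1*n2 - U_X = 16 - 7 = 9.
Step 4: No ties, so the exact null distribution of U (based on enumerating the C(8,4) = 70 equally likely rank assignments) gives the two-sided p-value.
Step 5: p-value = 0.885714; compare to alpha = 0.05. fail to reject H0.

U_X = 7, p = 0.885714, fail to reject H0 at alpha = 0.05.


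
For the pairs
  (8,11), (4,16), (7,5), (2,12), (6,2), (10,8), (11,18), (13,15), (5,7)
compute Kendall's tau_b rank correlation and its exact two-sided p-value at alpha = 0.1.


Step 1: Enumerate the 36 unordered pairs (i,j) with i<j and classify each by sign(x_j-x_i) * sign(y_j-y_i).
  (1,2):dx=-4,dy=+5->D; (1,3):dx=-1,dy=-6->C; (1,4):dx=-6,dy=+1->D; (1,5):dx=-2,dy=-9->C
  (1,6):dx=+2,dy=-3->D; (1,7):dx=+3,dy=+7->C; (1,8):dx=+5,dy=+4->C; (1,9):dx=-3,dy=-4->C
  (2,3):dx=+3,dy=-11->D; (2,4):dx=-2,dy=-4->C; (2,5):dx=+2,dy=-14->D; (2,6):dx=+6,dy=-8->D
  (2,7):dx=+7,dy=+2->C; (2,8):dx=+9,dy=-1->D; (2,9):dx=+1,dy=-9->D; (3,4):dx=-5,dy=+7->D
  (3,5):dx=-1,dy=-3->C; (3,6):dx=+3,dy=+3->C; (3,7):dx=+4,dy=+13->C; (3,8):dx=+6,dy=+10->C
  (3,9):dx=-2,dy=+2->D; (4,5):dx=+4,dy=-10->D; (4,6):dx=+8,dy=-4->D; (4,7):dx=+9,dy=+6->C
  (4,8):dx=+11,dy=+3->C; (4,9):dx=+3,dy=-5->D; (5,6):dx=+4,dy=+6->C; (5,7):dx=+5,dy=+16->C
  (5,8):dx=+7,dy=+13->C; (5,9):dx=-1,dy=+5->D; (6,7):dx=+1,dy=+10->C; (6,8):dx=+3,dy=+7->C
  (6,9):dx=-5,dy=-1->C; (7,8):dx=+2,dy=-3->D; (7,9):dx=-6,dy=-11->C; (8,9):dx=-8,dy=-8->C
Step 2: C = 21, D = 15, total pairs = 36.
Step 3: tau = (C - D)/(n(n-1)/2) = (21 - 15)/36 = 0.166667.
Step 4: Exact two-sided p-value (enumerate n! = 362880 permutations of y under H0): p = 0.612202.
Step 5: alpha = 0.1. fail to reject H0.

tau_b = 0.1667 (C=21, D=15), p = 0.612202, fail to reject H0.


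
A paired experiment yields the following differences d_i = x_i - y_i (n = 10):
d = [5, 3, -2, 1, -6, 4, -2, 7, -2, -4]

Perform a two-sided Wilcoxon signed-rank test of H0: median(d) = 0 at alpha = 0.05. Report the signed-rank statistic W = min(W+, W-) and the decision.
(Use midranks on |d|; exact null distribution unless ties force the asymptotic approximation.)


Step 1: Drop any zero differences (none here) and take |d_i|.
|d| = [5, 3, 2, 1, 6, 4, 2, 7, 2, 4]
Step 2: Midrank |d_i| (ties get averaged ranks).
ranks: |5|->8, |3|->5, |2|->3, |1|->1, |6|->9, |4|->6.5, |2|->3, |7|->10, |2|->3, |4|->6.5
Step 3: Attach original signs; sum ranks with positive sign and with negative sign.
W+ = 8 + 5 + 1 + 6.5 + 10 = 30.5
W- = 3 + 9 + 3 + 3 + 6.5 = 24.5
(Check: W+ + W- = 55 should equal n(n+1)/2 = 55.)
Step 4: Test statistic W = min(W+, W-) = 24.5.
Step 5: Ties in |d|, so use the tie-corrected normal approximation.
        E[W] = n(n+1)/4 = 10*11/4 = 27.5.
        Tie groups: |d|=2 (t=3), |d|=4 (t=2); sum(t^3 - t) = 30.
        Var[W] = n(n+1)(2n+1)/24 - sum(t^3-t)/48 = 2310/24 - 30/48 = 95.625.
        z = (W - E[W]) / sqrt(Var[W]) = (24.5 - 27.5) / 9.7788 = -0.3068.
        Two-sided p = 2*Phi(z) = 0.759006.
Step 6: alpha = 0.05. fail to reject H0.

W+ = 30.5, W- = 24.5, W = min = 24.5, p = 0.759006, fail to reject H0.


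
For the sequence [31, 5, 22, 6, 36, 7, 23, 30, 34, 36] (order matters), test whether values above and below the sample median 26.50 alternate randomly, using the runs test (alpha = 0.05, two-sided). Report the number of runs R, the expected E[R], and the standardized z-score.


Step 1: Compute median = 26.50; label A = above, B = below.
Labels in order: ABBBABBAAA  (n_A = 5, n_B = 5)
Step 2: Count runs R = 5.
Step 3: Under H0 (random ordering), E[R] = 2*n_A*n_B/(n_A+n_B) + 1 = 2*5*5/10 + 1 = 6.0000.
        Var[R] = 2*n_A*n_B*(2*n_A*n_B - n_A - n_B) / ((n_A+n_B)^2 * (n_A+n_B-1)) = 2000/900 = 2.2222.
        SD[R] = 1.4907.
Step 4: Continuity-corrected z = (R + 0.5 - E[R]) / SD[R] = (5 + 0.5 - 6.0000) / 1.4907 = -0.3354.
Step 5: Two-sided p-value via normal approximation = 2*(1 - Phi(|z|)) = 0.737316.
Step 6: alpha = 0.05. fail to reject H0.

R = 5, z = -0.3354, p = 0.737316, fail to reject H0.


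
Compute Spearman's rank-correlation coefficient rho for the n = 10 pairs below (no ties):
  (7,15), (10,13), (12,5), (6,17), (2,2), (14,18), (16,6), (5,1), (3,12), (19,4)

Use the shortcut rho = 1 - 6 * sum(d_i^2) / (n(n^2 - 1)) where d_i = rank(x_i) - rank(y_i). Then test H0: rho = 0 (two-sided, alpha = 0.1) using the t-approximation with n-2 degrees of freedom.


Step 1: Rank x and y separately (midranks; no ties here).
rank(x): 7->5, 10->6, 12->7, 6->4, 2->1, 14->8, 16->9, 5->3, 3->2, 19->10
rank(y): 15->8, 13->7, 5->4, 17->9, 2->2, 18->10, 6->5, 1->1, 12->6, 4->3
Step 2: d_i = R_x(i) - R_y(i); compute d_i^2.
  (5-8)^2=9, (6-7)^2=1, (7-4)^2=9, (4-9)^2=25, (1-2)^2=1, (8-10)^2=4, (9-5)^2=16, (3-1)^2=4, (2-6)^2=16, (10-3)^2=49
sum(d^2) = 134.
Step 3: rho = 1 - 6*134 / (10*(10^2 - 1)) = 1 - 804/990 = 0.187879.
Step 4: Under H0, t = rho * sqrt((n-2)/(1-rho^2)) = 0.5410 ~ t(8).
Step 5: Two-sided p-value from the t-distribution with 8 df = 0.603218.
Step 6: alpha = 0.1. fail to reject H0.

rho = 0.1879, p = 0.603218, fail to reject H0 at alpha = 0.1.


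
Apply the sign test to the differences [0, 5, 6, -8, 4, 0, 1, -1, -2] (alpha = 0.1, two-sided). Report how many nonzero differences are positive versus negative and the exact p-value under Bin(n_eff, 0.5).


Step 1: Discard zero differences. Original n = 9; n_eff = number of nonzero differences = 7.
Nonzero differences (with sign): +5, +6, -8, +4, +1, -1, -2
Step 2: Count signs: positive = 4, negative = 3.
Step 3: Under H0: P(positive) = 0.5, so the number of positives S ~ Bin(7, 0.5).
Step 4: Two-sided exact p-value = sum of Bin(7,0.5) probabilities at or below the observed probability = 1.000000.
Step 5: alpha = 0.1. fail to reject H0.

n_eff = 7, pos = 4, neg = 3, p = 1.000000, fail to reject H0.


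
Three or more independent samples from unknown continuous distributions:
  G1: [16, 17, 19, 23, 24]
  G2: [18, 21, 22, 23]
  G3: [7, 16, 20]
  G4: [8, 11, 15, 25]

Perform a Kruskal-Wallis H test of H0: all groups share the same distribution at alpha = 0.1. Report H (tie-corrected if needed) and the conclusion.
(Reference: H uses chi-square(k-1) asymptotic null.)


Step 1: Combine all N = 16 observations and assign midranks.
sorted (value, group, rank): (7,G3,1), (8,G4,2), (11,G4,3), (15,G4,4), (16,G1,5.5), (16,G3,5.5), (17,G1,7), (18,G2,8), (19,G1,9), (20,G3,10), (21,G2,11), (22,G2,12), (23,G1,13.5), (23,G2,13.5), (24,G1,15), (25,G4,16)
Step 2: Sum ranks within each group.
R_1 = 50 (n_1 = 5)
R_2 = 44.5 (n_2 = 4)
R_3 = 16.5 (n_3 = 3)
R_4 = 25 (n_4 = 4)
Step 3: H = 12/(N(N+1)) * sum(R_i^2/n_i) - 3(N+1)
     = 12/(16*17) * (50^2/5 + 44.5^2/4 + 16.5^2/3 + 25^2/4) - 3*17
     = 0.044118 * 1242.06 - 51
     = 3.796875.
Step 4: Ties present; correction factor C = 1 - 12/(16^3 - 16) = 0.997059. Corrected H = 3.796875 / 0.997059 = 3.808075.
Step 5: Under H0, H ~ chi^2(3); p-value = 0.282948.
Step 6: alpha = 0.1. fail to reject H0.

H = 3.8081, df = 3, p = 0.282948, fail to reject H0.


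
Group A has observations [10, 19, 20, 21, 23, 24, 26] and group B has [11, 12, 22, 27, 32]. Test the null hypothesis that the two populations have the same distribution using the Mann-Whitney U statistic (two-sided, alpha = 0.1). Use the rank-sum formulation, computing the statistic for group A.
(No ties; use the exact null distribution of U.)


Step 1: Combine and sort all 12 observations; assign midranks.
sorted (value, group): (10,X), (11,Y), (12,Y), (19,X), (20,X), (21,X), (22,Y), (23,X), (24,X), (26,X), (27,Y), (32,Y)
ranks: 10->1, 11->2, 12->3, 19->4, 20->5, 21->6, 22->7, 23->8, 24->9, 26->10, 27->11, 32->12
Step 2: Rank sum for X: R1 = 1 + 4 + 5 + 6 + 8 + 9 + 10 = 43.
Step 3: U_X = R1 - n1(n1+1)/2 = 43 - 7*8/2 = 43 - 28 = 15.
       U_Y = n1*n2 - U_X = 35 - 15 = 20.
Step 4: No ties, so the exact null distribution of U (based on enumerating the C(12,7) = 792 equally likely rank assignments) gives the two-sided p-value.
Step 5: p-value = 0.755051; compare to alpha = 0.1. fail to reject H0.

U_X = 15, p = 0.755051, fail to reject H0 at alpha = 0.1.


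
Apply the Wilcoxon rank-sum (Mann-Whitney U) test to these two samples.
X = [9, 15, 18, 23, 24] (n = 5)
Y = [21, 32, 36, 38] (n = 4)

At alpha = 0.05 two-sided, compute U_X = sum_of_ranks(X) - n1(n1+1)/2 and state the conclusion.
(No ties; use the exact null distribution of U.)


Step 1: Combine and sort all 9 observations; assign midranks.
sorted (value, group): (9,X), (15,X), (18,X), (21,Y), (23,X), (24,X), (32,Y), (36,Y), (38,Y)
ranks: 9->1, 15->2, 18->3, 21->4, 23->5, 24->6, 32->7, 36->8, 38->9
Step 2: Rank sum for X: R1 = 1 + 2 + 3 + 5 + 6 = 17.
Step 3: U_X = R1 - n1(n1+1)/2 = 17 - 5*6/2 = 17 - 15 = 2.
       U_Y = n1*n2 - U_X = 20 - 2 = 18.
Step 4: No ties, so the exact null distribution of U (based on enumerating the C(9,5) = 126 equally likely rank assignments) gives the two-sided p-value.
Step 5: p-value = 0.063492; compare to alpha = 0.05. fail to reject H0.

U_X = 2, p = 0.063492, fail to reject H0 at alpha = 0.05.


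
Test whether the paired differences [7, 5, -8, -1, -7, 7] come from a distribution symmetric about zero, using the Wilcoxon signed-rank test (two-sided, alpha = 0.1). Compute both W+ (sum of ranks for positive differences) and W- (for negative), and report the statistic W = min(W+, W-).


Step 1: Drop any zero differences (none here) and take |d_i|.
|d| = [7, 5, 8, 1, 7, 7]
Step 2: Midrank |d_i| (ties get averaged ranks).
ranks: |7|->4, |5|->2, |8|->6, |1|->1, |7|->4, |7|->4
Step 3: Attach original signs; sum ranks with positive sign and with negative sign.
W+ = 4 + 2 + 4 = 10
W- = 6 + 1 + 4 = 11
(Check: W+ + W- = 21 should equal n(n+1)/2 = 21.)
Step 4: Test statistic W = min(W+, W-) = 10.
Step 5: Ties in |d|, so use the tie-corrected normal approximation.
        E[W] = n(n+1)/4 = 6*7/4 = 10.5.
        Tie groups: |d|=7 (t=3); sum(t^3 - t) = 24.
        Var[W] = n(n+1)(2n+1)/24 - sum(t^3-t)/48 = 546/24 - 24/48 = 22.25.
        z = (W - E[W]) / sqrt(Var[W]) = (10 - 10.5) / 4.7170 = -0.1060.
        Two-sided p = 2*Phi(z) = 0.915583.
Step 6: alpha = 0.1. fail to reject H0.

W+ = 10, W- = 11, W = min = 10, p = 0.915583, fail to reject H0.


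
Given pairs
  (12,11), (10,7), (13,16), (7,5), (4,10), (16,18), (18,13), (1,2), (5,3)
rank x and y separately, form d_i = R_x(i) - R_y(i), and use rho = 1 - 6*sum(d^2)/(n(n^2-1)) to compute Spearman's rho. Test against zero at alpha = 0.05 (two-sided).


Step 1: Rank x and y separately (midranks; no ties here).
rank(x): 12->6, 10->5, 13->7, 7->4, 4->2, 16->8, 18->9, 1->1, 5->3
rank(y): 11->6, 7->4, 16->8, 5->3, 10->5, 18->9, 13->7, 2->1, 3->2
Step 2: d_i = R_x(i) - R_y(i); compute d_i^2.
  (6-6)^2=0, (5-4)^2=1, (7-8)^2=1, (4-3)^2=1, (2-5)^2=9, (8-9)^2=1, (9-7)^2=4, (1-1)^2=0, (3-2)^2=1
sum(d^2) = 18.
Step 3: rho = 1 - 6*18 / (9*(9^2 - 1)) = 1 - 108/720 = 0.850000.
Step 4: Under H0, t = rho * sqrt((n-2)/(1-rho^2)) = 4.2691 ~ t(7).
Step 5: Two-sided p-value from the t-distribution with 7 df = 0.003705.
Step 6: alpha = 0.05. reject H0.

rho = 0.8500, p = 0.003705, reject H0 at alpha = 0.05.


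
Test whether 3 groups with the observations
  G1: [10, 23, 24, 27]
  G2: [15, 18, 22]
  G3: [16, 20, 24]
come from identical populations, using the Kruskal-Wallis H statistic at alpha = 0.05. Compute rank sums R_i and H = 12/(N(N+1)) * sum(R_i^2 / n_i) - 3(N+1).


Step 1: Combine all N = 10 observations and assign midranks.
sorted (value, group, rank): (10,G1,1), (15,G2,2), (16,G3,3), (18,G2,4), (20,G3,5), (22,G2,6), (23,G1,7), (24,G1,8.5), (24,G3,8.5), (27,G1,10)
Step 2: Sum ranks within each group.
R_1 = 26.5 (n_1 = 4)
R_2 = 12 (n_2 = 3)
R_3 = 16.5 (n_3 = 3)
Step 3: H = 12/(N(N+1)) * sum(R_i^2/n_i) - 3(N+1)
     = 12/(10*11) * (26.5^2/4 + 12^2/3 + 16.5^2/3) - 3*11
     = 0.109091 * 314.312 - 33
     = 1.288636.
Step 4: Ties present; correction factor C = 1 - 6/(10^3 - 10) = 0.993939. Corrected H = 1.288636 / 0.993939 = 1.296494.
Step 5: Under H0, H ~ chi^2(2); p-value = 0.522962.
Step 6: alpha = 0.05. fail to reject H0.

H = 1.2965, df = 2, p = 0.522962, fail to reject H0.


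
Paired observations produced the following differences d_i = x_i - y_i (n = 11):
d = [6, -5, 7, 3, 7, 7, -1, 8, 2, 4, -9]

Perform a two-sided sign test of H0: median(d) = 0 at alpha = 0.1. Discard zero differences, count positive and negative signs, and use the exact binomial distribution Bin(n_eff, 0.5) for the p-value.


Step 1: Discard zero differences. Original n = 11; n_eff = number of nonzero differences = 11.
Nonzero differences (with sign): +6, -5, +7, +3, +7, +7, -1, +8, +2, +4, -9
Step 2: Count signs: positive = 8, negative = 3.
Step 3: Under H0: P(positive) = 0.5, so the number of positives S ~ Bin(11, 0.5).
Step 4: Two-sided exact p-value = sum of Bin(11,0.5) probabilities at or below the observed probability = 0.226562.
Step 5: alpha = 0.1. fail to reject H0.

n_eff = 11, pos = 8, neg = 3, p = 0.226562, fail to reject H0.


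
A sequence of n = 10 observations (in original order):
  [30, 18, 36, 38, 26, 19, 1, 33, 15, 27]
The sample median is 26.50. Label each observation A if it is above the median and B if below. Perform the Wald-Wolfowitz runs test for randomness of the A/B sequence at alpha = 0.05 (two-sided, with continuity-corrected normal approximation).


Step 1: Compute median = 26.50; label A = above, B = below.
Labels in order: ABAABBBABA  (n_A = 5, n_B = 5)
Step 2: Count runs R = 7.
Step 3: Under H0 (random ordering), E[R] = 2*n_A*n_B/(n_A+n_B) + 1 = 2*5*5/10 + 1 = 6.0000.
        Var[R] = 2*n_A*n_B*(2*n_A*n_B - n_A - n_B) / ((n_A+n_B)^2 * (n_A+n_B-1)) = 2000/900 = 2.2222.
        SD[R] = 1.4907.
Step 4: Continuity-corrected z = (R - 0.5 - E[R]) / SD[R] = (7 - 0.5 - 6.0000) / 1.4907 = 0.3354.
Step 5: Two-sided p-value via normal approximation = 2*(1 - Phi(|z|)) = 0.737316.
Step 6: alpha = 0.05. fail to reject H0.

R = 7, z = 0.3354, p = 0.737316, fail to reject H0.


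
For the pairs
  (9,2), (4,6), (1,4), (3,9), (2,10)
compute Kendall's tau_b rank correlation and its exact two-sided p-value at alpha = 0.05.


Step 1: Enumerate the 10 unordered pairs (i,j) with i<j and classify each by sign(x_j-x_i) * sign(y_j-y_i).
  (1,2):dx=-5,dy=+4->D; (1,3):dx=-8,dy=+2->D; (1,4):dx=-6,dy=+7->D; (1,5):dx=-7,dy=+8->D
  (2,3):dx=-3,dy=-2->C; (2,4):dx=-1,dy=+3->D; (2,5):dx=-2,dy=+4->D; (3,4):dx=+2,dy=+5->C
  (3,5):dx=+1,dy=+6->C; (4,5):dx=-1,dy=+1->D
Step 2: C = 3, D = 7, total pairs = 10.
Step 3: tau = (C - D)/(n(n-1)/2) = (3 - 7)/10 = -0.400000.
Step 4: Exact two-sided p-value (enumerate n! = 120 permutations of y under H0): p = 0.483333.
Step 5: alpha = 0.05. fail to reject H0.

tau_b = -0.4000 (C=3, D=7), p = 0.483333, fail to reject H0.
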